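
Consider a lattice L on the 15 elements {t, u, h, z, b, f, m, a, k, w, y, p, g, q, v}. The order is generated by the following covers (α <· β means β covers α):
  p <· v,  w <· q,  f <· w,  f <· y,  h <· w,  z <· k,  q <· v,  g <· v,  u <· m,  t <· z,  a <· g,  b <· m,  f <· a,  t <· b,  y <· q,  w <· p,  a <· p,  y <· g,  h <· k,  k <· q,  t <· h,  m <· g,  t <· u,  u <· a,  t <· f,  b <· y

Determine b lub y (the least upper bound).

Common upper bounds of {b, y}: g, q, v, y.
The least among these is y.

y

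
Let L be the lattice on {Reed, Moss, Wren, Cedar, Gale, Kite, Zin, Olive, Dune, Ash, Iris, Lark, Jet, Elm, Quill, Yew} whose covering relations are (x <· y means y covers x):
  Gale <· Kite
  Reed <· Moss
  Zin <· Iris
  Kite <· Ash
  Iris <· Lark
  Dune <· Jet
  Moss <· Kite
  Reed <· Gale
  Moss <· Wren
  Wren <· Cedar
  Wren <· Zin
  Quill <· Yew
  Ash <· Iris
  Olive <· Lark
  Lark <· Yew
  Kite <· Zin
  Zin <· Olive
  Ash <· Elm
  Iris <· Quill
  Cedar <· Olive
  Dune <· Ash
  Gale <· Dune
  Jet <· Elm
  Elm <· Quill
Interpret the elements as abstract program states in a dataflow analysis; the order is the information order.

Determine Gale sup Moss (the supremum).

Common upper bounds of {Gale, Moss}: Ash, Elm, Iris, Kite, Lark, Olive, Quill, Yew, Zin.
The least among these is Kite.

Kite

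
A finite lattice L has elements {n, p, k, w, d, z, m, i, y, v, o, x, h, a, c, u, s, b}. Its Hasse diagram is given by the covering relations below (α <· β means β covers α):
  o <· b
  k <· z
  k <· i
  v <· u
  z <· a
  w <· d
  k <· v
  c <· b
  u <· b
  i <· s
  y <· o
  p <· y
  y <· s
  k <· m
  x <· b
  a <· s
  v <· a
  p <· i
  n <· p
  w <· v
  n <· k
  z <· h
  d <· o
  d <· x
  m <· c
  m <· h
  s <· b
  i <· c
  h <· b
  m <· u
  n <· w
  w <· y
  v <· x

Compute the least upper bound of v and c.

Common upper bounds of {v, c}: b.
The least among these is b.

b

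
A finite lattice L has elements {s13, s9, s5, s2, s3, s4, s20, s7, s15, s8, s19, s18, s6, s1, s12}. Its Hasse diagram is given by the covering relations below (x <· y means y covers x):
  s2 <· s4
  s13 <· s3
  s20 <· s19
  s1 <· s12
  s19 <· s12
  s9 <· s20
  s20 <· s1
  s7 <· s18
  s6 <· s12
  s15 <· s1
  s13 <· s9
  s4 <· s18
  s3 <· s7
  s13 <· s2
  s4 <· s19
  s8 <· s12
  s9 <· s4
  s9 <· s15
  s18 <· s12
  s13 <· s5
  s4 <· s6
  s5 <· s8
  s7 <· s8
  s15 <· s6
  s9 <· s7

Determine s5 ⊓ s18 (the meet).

Common lower bounds of {s5, s18}: s13.
The greatest among these is s13.

s13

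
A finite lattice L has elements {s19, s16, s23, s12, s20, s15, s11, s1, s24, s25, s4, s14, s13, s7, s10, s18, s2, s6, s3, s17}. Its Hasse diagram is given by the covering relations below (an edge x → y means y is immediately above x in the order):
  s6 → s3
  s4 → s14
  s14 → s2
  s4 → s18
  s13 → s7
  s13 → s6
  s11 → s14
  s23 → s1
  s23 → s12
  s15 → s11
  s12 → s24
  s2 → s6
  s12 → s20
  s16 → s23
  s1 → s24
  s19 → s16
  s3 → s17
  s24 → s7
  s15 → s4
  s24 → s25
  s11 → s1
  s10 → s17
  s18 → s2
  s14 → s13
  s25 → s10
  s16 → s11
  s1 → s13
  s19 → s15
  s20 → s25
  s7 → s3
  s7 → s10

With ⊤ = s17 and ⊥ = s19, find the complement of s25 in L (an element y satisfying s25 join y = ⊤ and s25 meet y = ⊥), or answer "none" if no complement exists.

For every candidate y, either s25 ∨ y ≠ s17 or s25 ∧ y ≠ s19; no complement exists.

none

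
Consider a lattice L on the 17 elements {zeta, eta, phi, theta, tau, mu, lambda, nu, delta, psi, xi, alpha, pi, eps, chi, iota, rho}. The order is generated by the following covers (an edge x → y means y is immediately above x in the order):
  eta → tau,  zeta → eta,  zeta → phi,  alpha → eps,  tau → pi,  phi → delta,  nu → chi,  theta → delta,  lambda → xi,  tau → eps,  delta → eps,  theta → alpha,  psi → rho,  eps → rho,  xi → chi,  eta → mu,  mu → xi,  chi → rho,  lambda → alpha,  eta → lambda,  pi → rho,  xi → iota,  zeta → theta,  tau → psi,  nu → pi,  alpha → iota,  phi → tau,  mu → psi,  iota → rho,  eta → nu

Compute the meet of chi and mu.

Common lower bounds of {chi, mu}: eta, mu, zeta.
The greatest among these is mu.

mu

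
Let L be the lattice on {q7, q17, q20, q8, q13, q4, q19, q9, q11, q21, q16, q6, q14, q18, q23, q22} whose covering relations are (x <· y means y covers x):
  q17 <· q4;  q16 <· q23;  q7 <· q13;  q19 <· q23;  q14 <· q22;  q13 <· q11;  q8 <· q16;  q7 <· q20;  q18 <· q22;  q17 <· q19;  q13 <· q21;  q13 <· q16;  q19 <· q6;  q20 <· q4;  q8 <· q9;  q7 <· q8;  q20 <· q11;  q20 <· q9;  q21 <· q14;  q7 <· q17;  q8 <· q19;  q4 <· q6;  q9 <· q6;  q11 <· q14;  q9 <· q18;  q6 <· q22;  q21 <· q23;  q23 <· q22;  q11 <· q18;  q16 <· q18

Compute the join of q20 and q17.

Common upper bounds of {q20, q17}: q22, q4, q6.
The least among these is q4.

q4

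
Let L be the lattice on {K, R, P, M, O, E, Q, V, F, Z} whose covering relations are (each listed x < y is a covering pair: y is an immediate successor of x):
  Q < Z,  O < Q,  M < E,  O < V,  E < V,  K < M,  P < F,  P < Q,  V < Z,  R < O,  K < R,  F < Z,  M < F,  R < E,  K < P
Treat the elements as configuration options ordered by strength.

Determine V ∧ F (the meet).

Common lower bounds of {V, F}: K, M.
The greatest among these is M.

M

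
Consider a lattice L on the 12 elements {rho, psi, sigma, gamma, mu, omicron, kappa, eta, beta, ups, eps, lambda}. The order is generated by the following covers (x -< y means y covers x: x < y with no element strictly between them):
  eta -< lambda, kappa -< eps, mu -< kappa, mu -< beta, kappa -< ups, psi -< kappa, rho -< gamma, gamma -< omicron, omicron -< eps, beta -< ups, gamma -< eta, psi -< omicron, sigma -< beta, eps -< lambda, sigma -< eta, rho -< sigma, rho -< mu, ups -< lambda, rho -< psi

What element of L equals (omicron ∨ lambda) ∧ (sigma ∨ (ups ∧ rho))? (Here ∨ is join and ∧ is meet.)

omicron ∨ lambda = lambda
ups ∧ rho = rho
sigma ∨ rho = sigma
lambda ∧ sigma = sigma

sigma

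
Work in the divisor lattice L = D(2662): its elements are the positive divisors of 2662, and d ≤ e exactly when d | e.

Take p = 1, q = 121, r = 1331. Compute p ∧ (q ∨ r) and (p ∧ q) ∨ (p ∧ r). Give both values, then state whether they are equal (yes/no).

q ∨ r = 1331, so p ∧ (q ∨ r) = 1 ∧ 1331 = 1.
p ∧ q = 1 and p ∧ r = 1, so (p ∧ q) ∨ (p ∧ r) = 1 ∨ 1 = 1.
Equal: yes.

1; 1; yes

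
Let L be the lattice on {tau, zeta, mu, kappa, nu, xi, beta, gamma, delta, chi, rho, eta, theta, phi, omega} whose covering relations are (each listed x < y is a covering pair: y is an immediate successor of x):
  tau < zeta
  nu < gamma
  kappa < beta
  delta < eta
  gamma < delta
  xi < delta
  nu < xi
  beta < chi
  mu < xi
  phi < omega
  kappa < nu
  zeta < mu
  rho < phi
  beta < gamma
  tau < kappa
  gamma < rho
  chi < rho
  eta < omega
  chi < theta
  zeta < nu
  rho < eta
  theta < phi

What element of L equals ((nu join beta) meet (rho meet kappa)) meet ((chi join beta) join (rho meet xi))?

kappa

nu ∨ beta = gamma
rho ∧ kappa = kappa
gamma ∧ kappa = kappa
chi ∨ beta = chi
rho ∧ xi = nu
chi ∨ nu = rho
kappa ∧ rho = kappa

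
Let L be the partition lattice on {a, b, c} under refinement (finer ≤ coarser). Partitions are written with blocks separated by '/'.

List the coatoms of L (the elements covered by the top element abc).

a/bc, ab/c, ac/b

The coatoms are exactly the elements covered by abc: a/bc, ab/c, ac/b.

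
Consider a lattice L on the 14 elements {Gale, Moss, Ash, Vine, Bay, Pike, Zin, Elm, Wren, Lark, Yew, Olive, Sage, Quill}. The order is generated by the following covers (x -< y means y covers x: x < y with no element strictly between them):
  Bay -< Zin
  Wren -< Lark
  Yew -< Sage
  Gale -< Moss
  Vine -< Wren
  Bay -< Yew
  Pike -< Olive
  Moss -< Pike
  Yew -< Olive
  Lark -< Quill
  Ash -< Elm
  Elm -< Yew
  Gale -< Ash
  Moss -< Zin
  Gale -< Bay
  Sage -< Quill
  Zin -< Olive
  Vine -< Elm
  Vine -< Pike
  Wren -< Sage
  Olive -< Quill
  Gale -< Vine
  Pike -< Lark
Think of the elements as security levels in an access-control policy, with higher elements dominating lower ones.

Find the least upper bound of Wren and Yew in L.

Common upper bounds of {Wren, Yew}: Quill, Sage.
The least among these is Sage.

Sage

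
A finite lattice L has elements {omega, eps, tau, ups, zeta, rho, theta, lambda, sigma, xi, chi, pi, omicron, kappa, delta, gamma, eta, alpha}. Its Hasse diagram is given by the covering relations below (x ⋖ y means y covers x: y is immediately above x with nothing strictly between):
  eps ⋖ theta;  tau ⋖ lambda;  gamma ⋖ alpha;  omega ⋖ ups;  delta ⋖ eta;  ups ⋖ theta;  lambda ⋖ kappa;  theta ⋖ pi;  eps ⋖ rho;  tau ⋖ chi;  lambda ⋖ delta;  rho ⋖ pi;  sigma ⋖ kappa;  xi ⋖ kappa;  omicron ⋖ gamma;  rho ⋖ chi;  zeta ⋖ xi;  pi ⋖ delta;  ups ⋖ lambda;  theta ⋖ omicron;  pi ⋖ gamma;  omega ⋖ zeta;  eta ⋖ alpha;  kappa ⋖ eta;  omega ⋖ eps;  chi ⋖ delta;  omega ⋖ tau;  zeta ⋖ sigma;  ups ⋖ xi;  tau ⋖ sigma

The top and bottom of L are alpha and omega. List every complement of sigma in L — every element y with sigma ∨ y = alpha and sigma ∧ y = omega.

Need y with sigma ∨ y = alpha and sigma ∧ y = omega.
Checking each element gives: gamma, omicron.

gamma, omicron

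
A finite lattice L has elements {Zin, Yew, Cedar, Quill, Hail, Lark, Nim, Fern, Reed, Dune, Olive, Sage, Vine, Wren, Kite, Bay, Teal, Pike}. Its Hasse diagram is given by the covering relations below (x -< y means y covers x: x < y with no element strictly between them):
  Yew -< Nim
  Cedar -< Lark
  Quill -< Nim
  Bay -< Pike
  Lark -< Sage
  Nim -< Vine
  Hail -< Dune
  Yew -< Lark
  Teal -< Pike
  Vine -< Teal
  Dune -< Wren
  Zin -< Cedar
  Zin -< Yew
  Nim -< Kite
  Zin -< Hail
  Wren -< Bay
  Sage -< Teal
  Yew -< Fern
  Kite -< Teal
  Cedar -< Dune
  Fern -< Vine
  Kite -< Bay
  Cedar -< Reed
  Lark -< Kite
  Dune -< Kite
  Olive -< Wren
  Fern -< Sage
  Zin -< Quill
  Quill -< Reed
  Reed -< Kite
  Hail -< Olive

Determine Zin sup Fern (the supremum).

Fern

Common upper bounds of {Zin, Fern}: Fern, Pike, Sage, Teal, Vine.
The least among these is Fern.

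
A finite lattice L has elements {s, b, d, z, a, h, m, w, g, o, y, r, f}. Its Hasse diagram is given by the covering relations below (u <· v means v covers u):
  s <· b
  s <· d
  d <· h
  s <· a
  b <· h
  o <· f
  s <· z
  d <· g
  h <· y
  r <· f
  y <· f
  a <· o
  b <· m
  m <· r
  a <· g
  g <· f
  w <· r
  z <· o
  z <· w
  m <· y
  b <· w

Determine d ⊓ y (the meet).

Common lower bounds of {d, y}: d, s.
The greatest among these is d.

d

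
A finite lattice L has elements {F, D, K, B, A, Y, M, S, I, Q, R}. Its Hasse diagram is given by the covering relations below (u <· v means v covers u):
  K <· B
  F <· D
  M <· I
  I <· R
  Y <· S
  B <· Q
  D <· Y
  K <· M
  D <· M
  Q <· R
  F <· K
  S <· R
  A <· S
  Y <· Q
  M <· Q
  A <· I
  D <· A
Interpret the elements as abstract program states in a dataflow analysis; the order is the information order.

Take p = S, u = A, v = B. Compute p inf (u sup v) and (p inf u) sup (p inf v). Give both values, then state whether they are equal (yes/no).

S; A; no

u sup v = R, so p inf (u sup v) = S inf R = S.
p inf u = A and p inf v = F, so (p inf u) sup (p inf v) = A sup F = A.
Equal: no.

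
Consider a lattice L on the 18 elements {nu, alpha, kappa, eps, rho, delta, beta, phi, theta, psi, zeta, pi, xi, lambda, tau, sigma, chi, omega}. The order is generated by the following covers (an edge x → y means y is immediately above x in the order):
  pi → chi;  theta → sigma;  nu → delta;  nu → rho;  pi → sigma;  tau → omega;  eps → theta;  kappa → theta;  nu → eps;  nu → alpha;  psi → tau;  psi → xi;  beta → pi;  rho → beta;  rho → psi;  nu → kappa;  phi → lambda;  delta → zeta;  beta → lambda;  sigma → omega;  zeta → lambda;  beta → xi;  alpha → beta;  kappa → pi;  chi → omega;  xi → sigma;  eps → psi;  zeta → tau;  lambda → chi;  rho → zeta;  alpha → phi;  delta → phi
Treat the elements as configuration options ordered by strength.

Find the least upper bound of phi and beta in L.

lambda

Common upper bounds of {phi, beta}: chi, lambda, omega.
The least among these is lambda.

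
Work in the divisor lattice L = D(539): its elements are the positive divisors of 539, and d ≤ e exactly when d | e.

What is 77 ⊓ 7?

In the divisibility order, the meet is the greatest common divisor: gcd(77, 7) = 7.

7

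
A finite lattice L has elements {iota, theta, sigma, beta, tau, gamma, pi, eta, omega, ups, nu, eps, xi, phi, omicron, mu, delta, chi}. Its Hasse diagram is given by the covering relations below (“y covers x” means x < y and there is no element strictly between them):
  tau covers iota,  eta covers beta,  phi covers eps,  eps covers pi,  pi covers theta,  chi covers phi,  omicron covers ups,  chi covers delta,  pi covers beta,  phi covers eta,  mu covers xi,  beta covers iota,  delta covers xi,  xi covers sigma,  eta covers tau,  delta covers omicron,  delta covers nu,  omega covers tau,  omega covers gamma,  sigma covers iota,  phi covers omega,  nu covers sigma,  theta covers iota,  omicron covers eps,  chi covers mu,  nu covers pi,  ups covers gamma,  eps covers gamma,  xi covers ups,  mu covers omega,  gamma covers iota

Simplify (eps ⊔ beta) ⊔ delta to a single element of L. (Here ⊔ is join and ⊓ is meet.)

delta

eps ∨ beta = eps
eps ∨ delta = delta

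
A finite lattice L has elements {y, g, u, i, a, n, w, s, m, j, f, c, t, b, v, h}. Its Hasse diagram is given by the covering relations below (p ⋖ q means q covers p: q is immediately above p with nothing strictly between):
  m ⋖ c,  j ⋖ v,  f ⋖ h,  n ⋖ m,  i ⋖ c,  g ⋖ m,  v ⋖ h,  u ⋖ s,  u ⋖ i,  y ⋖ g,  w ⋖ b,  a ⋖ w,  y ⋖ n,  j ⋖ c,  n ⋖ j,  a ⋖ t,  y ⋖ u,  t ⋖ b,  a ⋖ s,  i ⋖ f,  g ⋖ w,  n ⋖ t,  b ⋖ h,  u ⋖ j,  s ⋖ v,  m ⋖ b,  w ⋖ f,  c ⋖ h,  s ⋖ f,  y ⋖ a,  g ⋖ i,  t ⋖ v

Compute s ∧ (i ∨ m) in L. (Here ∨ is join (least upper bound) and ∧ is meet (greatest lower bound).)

i ∨ m = c
s ∧ c = u

u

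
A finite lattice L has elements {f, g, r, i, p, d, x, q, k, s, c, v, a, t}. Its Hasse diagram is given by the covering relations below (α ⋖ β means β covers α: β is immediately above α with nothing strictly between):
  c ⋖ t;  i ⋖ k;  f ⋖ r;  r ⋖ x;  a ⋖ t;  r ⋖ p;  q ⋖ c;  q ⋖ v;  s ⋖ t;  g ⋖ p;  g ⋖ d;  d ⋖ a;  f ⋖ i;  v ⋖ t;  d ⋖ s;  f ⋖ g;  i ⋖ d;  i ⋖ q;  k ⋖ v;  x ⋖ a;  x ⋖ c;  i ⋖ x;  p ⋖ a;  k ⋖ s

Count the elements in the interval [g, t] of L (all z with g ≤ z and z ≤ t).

6

The interval [g, t] = {a, d, g, p, s, t}, which has 6 elements.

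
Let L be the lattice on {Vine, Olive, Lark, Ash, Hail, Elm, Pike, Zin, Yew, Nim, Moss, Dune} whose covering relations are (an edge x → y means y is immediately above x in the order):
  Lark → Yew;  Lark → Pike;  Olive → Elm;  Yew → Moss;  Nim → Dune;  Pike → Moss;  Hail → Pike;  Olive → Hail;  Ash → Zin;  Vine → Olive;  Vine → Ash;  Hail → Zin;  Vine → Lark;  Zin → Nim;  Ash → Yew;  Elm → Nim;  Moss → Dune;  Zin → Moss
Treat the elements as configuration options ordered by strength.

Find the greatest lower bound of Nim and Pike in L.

Common lower bounds of {Nim, Pike}: Hail, Olive, Vine.
The greatest among these is Hail.

Hail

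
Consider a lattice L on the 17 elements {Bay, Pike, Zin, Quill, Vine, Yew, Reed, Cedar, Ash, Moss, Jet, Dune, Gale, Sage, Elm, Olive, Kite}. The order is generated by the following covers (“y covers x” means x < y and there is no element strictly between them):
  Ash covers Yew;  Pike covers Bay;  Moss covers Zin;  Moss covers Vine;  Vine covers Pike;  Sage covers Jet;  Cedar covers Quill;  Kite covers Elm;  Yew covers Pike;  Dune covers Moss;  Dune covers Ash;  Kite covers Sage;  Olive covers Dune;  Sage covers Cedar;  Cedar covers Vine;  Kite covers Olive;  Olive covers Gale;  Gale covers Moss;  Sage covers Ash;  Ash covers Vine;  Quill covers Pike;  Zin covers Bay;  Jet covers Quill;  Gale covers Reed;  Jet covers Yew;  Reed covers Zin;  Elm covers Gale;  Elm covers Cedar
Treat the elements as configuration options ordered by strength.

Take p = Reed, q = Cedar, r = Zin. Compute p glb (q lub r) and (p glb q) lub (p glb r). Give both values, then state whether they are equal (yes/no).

Reed; Zin; no

q lub r = Elm, so p glb (q lub r) = Reed glb Elm = Reed.
p glb q = Bay and p glb r = Zin, so (p glb q) lub (p glb r) = Bay lub Zin = Zin.
Equal: no.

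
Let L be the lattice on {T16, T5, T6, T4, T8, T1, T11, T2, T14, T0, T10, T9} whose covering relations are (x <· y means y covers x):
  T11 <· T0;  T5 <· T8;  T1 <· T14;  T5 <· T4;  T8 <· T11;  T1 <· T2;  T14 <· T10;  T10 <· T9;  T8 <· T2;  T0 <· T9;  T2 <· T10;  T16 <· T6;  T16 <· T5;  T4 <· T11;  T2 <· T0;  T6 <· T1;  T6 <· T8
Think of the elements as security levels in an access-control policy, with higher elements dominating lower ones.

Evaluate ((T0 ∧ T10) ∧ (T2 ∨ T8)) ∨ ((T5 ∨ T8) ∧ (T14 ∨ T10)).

T0 ∧ T10 = T2
T2 ∨ T8 = T2
T2 ∧ T2 = T2
T5 ∨ T8 = T8
T14 ∨ T10 = T10
T8 ∧ T10 = T8
T2 ∨ T8 = T2

T2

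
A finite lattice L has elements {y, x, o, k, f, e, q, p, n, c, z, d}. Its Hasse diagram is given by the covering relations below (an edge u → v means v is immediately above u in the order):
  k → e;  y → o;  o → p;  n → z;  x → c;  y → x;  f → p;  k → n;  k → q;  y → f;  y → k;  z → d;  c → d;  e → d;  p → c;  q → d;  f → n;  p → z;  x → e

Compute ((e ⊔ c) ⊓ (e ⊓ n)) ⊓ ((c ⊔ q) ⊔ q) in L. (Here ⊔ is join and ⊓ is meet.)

e ∨ c = d
e ∧ n = k
d ∧ k = k
c ∨ q = d
d ∨ q = d
k ∧ d = k

k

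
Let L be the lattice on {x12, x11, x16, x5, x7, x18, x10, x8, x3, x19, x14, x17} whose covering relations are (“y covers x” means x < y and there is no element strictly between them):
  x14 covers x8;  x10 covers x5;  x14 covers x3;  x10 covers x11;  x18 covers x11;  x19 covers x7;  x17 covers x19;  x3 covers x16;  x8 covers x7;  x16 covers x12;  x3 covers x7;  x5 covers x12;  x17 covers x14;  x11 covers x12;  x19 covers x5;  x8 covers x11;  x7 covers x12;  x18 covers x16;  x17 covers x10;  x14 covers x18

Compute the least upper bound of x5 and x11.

Common upper bounds of {x5, x11}: x10, x17.
The least among these is x10.

x10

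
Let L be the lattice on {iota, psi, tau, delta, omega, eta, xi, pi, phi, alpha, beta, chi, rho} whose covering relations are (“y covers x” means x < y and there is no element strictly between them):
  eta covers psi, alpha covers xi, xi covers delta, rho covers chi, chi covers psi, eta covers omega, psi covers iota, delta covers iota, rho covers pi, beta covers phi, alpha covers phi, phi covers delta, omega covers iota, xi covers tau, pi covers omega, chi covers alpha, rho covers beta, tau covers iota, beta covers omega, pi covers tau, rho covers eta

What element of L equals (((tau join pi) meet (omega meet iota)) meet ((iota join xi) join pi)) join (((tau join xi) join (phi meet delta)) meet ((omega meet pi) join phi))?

tau ∨ pi = pi
omega ∧ iota = iota
pi ∧ iota = iota
iota ∨ xi = xi
xi ∨ pi = rho
iota ∧ rho = iota
tau ∨ xi = xi
phi ∧ delta = delta
xi ∨ delta = xi
omega ∧ pi = omega
omega ∨ phi = beta
xi ∧ beta = delta
iota ∨ delta = delta

delta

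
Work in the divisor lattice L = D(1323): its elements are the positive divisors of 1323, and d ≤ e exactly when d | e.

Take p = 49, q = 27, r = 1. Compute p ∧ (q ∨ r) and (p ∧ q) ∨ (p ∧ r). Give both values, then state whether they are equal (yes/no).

1; 1; yes

q ∨ r = 27, so p ∧ (q ∨ r) = 49 ∧ 27 = 1.
p ∧ q = 1 and p ∧ r = 1, so (p ∧ q) ∨ (p ∧ r) = 1 ∨ 1 = 1.
Equal: yes.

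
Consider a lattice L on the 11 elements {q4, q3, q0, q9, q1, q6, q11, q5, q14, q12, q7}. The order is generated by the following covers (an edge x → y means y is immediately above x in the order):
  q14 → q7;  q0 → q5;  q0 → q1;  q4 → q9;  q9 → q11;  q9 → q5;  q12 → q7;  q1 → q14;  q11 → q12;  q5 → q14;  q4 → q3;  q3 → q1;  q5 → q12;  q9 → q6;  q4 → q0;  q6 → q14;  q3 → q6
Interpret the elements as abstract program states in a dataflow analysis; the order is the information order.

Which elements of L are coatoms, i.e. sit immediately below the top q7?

The coatoms are exactly the elements covered by q7: q12, q14.

q12, q14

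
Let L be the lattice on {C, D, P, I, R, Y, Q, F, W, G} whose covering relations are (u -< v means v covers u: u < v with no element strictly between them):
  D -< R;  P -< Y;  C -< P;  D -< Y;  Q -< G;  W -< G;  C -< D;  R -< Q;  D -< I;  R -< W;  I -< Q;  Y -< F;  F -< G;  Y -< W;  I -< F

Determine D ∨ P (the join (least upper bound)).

Y

Common upper bounds of {D, P}: F, G, W, Y.
The least among these is Y.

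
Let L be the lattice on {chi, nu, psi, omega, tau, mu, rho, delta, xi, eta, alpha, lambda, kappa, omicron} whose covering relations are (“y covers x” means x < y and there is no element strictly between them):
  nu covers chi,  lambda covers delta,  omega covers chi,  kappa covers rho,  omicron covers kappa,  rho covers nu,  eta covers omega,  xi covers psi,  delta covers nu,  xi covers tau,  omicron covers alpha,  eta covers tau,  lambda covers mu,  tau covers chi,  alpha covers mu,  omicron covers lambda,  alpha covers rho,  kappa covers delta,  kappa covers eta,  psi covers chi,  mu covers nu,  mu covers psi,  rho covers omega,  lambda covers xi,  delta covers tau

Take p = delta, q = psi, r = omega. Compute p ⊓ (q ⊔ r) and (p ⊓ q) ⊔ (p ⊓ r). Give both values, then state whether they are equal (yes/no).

q ⊔ r = alpha, so p ⊓ (q ⊔ r) = delta ⊓ alpha = nu.
p ⊓ q = chi and p ⊓ r = chi, so (p ⊓ q) ⊔ (p ⊓ r) = chi ⊔ chi = chi.
Equal: no.

nu; chi; no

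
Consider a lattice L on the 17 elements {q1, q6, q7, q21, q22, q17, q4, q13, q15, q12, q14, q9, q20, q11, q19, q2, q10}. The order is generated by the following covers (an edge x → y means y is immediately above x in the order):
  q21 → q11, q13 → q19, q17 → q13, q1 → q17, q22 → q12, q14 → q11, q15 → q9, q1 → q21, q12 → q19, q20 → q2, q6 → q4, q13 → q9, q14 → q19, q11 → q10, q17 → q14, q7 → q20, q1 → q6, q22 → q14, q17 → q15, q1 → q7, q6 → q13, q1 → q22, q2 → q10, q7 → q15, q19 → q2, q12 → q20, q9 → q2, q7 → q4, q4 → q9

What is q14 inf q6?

Common lower bounds of {q14, q6}: q1.
The greatest among these is q1.

q1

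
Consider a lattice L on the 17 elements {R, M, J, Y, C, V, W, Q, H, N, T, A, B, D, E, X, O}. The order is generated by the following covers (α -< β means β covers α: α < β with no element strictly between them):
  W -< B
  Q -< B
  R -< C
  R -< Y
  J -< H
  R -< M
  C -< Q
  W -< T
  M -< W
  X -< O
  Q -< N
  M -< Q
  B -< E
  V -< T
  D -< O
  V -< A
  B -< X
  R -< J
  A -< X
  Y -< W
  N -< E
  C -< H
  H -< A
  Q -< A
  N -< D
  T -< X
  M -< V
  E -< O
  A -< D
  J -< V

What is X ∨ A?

X

Common upper bounds of {X, A}: O, X.
The least among these is X.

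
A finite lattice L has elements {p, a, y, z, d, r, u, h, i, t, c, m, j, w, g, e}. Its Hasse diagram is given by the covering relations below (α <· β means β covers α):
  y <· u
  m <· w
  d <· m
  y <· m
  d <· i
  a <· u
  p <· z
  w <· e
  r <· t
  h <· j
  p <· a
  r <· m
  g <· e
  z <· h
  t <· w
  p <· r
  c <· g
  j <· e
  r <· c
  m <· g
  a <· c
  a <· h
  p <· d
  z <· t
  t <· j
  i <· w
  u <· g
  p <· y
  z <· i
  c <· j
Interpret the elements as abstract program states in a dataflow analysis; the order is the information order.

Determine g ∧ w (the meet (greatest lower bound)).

Common lower bounds of {g, w}: d, m, p, r, y.
The greatest among these is m.

m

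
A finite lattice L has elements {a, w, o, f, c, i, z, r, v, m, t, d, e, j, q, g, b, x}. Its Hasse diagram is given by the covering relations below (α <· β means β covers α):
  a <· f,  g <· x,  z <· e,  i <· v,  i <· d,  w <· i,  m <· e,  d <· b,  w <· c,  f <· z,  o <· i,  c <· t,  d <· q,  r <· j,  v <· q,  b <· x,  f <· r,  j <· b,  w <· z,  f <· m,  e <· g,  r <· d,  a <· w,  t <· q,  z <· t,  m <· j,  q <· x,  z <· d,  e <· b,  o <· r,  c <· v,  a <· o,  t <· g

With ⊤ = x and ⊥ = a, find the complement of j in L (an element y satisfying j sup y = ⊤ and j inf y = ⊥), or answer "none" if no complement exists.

c

Need y with j ∨ y = x and j ∧ y = a.
Checking each element gives: c.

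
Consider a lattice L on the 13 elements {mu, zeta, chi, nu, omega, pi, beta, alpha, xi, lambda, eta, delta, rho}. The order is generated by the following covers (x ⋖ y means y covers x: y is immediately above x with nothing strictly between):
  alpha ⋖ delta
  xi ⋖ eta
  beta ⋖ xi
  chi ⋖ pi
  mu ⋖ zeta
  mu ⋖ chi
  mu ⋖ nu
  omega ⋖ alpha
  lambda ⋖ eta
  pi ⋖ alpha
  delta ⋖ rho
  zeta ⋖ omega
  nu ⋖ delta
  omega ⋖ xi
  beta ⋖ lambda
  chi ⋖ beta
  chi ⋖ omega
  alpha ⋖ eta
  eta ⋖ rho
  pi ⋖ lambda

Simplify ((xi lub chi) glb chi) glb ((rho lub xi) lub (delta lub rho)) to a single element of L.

chi

xi ∨ chi = xi
xi ∧ chi = chi
rho ∨ xi = rho
delta ∨ rho = rho
rho ∨ rho = rho
chi ∧ rho = chi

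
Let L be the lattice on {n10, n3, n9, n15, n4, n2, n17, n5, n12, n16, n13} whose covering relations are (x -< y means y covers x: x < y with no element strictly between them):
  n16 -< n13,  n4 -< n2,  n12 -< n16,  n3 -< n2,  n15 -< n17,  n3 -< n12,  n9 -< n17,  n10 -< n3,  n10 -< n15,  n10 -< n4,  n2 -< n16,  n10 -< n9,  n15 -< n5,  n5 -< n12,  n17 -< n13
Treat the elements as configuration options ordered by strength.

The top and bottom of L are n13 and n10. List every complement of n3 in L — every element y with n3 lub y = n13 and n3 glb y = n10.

Need y with n3 ∨ y = n13 and n3 ∧ y = n10.
Checking each element gives: n17, n9.

n17, n9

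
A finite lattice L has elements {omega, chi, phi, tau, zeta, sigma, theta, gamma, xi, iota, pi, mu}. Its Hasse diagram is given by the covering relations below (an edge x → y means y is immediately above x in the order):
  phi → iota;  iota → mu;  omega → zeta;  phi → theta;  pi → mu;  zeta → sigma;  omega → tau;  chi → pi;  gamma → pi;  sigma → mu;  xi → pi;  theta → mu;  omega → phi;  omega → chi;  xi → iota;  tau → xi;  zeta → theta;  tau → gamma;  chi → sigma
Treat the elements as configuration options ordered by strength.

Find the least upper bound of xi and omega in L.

Common upper bounds of {xi, omega}: iota, mu, pi, xi.
The least among these is xi.

xi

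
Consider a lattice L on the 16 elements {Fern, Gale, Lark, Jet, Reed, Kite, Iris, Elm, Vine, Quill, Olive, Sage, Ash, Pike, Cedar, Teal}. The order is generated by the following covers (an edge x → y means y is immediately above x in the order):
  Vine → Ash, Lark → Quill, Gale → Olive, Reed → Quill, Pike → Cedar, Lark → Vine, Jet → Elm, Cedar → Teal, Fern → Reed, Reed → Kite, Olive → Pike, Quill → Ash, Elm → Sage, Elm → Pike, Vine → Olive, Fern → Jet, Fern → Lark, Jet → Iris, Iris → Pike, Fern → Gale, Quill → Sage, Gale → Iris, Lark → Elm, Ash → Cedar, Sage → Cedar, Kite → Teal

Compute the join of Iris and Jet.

Common upper bounds of {Iris, Jet}: Cedar, Iris, Pike, Teal.
The least among these is Iris.

Iris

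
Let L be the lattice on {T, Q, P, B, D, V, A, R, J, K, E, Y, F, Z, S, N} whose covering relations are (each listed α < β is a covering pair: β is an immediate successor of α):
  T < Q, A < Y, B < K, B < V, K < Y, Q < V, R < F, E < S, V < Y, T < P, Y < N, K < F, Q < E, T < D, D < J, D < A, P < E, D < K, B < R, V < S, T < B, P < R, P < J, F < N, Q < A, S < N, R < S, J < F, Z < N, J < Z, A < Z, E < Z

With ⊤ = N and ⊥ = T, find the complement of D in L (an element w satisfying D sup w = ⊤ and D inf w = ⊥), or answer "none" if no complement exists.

S

Need w with D ∨ w = N and D ∧ w = T.
Checking each element gives: S.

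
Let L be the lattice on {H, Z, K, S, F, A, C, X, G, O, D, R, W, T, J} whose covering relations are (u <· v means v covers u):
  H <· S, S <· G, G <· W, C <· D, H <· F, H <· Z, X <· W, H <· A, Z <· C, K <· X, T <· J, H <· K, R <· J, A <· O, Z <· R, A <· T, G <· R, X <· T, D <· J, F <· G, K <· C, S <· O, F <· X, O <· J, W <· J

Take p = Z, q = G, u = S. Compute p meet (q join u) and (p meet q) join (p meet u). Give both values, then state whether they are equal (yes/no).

q join u = G, so p meet (q join u) = Z meet G = H.
p meet q = H and p meet u = H, so (p meet q) join (p meet u) = H join H = H.
Equal: yes.

H; H; yes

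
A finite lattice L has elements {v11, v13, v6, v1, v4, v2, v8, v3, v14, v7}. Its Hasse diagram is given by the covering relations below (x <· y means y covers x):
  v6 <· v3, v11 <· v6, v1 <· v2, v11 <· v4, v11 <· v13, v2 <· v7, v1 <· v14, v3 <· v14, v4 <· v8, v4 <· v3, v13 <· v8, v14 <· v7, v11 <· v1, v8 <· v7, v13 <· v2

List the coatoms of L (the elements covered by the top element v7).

The coatoms are exactly the elements covered by v7: v14, v2, v8.

v14, v2, v8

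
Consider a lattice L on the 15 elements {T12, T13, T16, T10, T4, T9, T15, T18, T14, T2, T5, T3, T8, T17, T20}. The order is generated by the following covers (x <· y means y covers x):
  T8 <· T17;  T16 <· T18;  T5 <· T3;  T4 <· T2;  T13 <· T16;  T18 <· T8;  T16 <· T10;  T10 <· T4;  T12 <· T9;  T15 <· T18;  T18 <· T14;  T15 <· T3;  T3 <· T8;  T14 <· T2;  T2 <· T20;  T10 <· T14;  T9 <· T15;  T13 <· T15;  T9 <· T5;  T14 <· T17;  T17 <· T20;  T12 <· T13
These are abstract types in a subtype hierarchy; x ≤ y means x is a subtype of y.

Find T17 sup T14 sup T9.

T17

Common upper bounds of {T17, T14, T9}: T17, T20.
The least among these is T17.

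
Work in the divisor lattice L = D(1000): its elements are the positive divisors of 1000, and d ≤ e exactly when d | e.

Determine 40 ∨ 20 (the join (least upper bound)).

40

In the divisibility order, the join is the least common multiple: lcm(40, 20) = 40.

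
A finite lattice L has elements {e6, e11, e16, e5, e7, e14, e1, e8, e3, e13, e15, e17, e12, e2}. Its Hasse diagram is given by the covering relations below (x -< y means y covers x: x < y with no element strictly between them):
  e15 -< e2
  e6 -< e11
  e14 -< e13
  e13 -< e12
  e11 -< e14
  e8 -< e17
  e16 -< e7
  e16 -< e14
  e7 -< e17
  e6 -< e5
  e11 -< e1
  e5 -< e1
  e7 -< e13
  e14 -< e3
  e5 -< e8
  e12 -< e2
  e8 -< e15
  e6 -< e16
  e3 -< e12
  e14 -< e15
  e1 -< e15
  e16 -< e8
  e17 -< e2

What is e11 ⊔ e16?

Common upper bounds of {e11, e16}: e12, e13, e14, e15, e2, e3.
The least among these is e14.

e14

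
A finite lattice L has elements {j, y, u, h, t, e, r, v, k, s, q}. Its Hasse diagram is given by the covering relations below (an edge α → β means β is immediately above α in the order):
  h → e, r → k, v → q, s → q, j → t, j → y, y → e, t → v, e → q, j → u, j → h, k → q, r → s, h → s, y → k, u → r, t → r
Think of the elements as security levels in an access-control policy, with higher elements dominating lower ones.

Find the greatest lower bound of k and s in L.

r

Common lower bounds of {k, s}: j, r, t, u.
The greatest among these is r.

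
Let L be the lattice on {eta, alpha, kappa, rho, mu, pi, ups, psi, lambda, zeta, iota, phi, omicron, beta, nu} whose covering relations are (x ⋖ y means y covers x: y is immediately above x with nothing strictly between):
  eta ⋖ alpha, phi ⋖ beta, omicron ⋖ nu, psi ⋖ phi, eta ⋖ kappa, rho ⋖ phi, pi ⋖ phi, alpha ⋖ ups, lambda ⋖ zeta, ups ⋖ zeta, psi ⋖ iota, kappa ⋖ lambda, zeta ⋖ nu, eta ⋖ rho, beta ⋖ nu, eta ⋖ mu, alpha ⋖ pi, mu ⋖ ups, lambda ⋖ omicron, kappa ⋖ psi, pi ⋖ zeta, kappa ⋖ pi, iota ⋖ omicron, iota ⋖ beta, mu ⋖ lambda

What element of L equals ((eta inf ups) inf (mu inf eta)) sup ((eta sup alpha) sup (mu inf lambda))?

ups

eta ∧ ups = eta
mu ∧ eta = eta
eta ∧ eta = eta
eta ∨ alpha = alpha
mu ∧ lambda = mu
alpha ∨ mu = ups
eta ∨ ups = ups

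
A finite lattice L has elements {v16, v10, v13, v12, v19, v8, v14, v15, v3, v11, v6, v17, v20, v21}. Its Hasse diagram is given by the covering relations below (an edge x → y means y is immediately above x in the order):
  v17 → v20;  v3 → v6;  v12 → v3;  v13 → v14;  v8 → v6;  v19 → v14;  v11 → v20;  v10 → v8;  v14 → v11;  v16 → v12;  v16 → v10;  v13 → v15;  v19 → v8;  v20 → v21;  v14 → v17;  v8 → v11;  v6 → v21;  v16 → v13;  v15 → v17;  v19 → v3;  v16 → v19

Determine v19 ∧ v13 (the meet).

Common lower bounds of {v19, v13}: v16.
The greatest among these is v16.

v16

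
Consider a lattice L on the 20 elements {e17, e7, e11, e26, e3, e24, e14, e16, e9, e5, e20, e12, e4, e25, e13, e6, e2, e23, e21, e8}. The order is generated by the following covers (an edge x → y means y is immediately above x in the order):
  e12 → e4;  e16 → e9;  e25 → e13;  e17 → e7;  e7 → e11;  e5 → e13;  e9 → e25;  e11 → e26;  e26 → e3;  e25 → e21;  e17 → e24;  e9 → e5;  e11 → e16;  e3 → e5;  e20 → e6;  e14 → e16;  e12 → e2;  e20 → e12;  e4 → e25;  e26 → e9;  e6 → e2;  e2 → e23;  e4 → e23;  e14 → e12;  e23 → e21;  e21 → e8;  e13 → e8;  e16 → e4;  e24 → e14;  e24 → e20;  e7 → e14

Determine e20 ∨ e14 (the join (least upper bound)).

Common upper bounds of {e20, e14}: e12, e13, e2, e21, e23, e25, e4, e8.
The least among these is e12.

e12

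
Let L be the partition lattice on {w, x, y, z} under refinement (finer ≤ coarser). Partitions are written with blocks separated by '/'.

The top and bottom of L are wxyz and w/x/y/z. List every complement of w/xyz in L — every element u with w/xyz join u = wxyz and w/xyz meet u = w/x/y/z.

wx/y/z, wy/x/z, wz/x/y

Need u with w/xyz ∨ u = wxyz and w/xyz ∧ u = w/x/y/z.
Checking each element gives: wx/y/z, wy/x/z, wz/x/y.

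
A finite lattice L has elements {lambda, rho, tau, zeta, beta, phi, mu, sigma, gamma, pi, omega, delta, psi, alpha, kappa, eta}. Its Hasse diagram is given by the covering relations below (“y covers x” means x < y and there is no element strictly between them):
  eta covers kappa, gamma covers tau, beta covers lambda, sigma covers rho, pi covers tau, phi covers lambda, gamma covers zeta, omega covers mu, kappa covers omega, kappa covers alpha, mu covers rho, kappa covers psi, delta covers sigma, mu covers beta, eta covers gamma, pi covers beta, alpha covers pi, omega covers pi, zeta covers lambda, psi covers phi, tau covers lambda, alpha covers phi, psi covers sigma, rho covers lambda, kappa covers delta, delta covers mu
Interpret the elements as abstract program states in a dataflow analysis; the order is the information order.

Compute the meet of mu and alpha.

Common lower bounds of {mu, alpha}: beta, lambda.
The greatest among these is beta.

beta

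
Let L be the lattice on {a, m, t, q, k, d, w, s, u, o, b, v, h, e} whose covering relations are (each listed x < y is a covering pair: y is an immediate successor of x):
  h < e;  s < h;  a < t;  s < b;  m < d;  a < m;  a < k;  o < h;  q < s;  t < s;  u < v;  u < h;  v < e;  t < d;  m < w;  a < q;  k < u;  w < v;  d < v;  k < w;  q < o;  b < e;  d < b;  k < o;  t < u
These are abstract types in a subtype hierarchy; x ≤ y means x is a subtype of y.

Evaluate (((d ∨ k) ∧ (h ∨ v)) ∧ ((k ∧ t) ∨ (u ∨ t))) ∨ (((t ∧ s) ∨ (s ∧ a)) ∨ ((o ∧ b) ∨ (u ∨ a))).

h

d ∨ k = v
h ∨ v = e
v ∧ e = v
k ∧ t = a
u ∨ t = u
a ∨ u = u
v ∧ u = u
t ∧ s = t
s ∧ a = a
t ∨ a = t
o ∧ b = q
u ∨ a = u
q ∨ u = h
t ∨ h = h
u ∨ h = h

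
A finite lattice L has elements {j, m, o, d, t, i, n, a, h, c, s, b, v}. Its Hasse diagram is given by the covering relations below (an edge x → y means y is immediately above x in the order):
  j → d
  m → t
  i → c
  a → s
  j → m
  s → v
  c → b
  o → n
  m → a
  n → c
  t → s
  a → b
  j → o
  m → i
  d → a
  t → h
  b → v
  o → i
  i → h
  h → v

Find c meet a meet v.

Common lower bounds of {c, a, v}: j, m.
The greatest among these is m.

m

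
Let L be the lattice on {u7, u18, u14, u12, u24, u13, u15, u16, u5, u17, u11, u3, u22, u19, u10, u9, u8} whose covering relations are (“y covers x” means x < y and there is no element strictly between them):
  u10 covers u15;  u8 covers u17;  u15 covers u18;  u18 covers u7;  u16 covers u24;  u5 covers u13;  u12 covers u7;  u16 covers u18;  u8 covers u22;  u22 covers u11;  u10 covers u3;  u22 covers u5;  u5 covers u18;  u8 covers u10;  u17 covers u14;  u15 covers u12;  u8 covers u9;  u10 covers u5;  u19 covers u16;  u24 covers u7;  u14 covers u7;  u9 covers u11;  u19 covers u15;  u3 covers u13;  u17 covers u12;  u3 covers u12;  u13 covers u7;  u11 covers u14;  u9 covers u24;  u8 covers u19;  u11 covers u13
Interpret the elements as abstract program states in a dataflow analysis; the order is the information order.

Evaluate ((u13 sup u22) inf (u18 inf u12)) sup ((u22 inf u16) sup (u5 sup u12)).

u13 ∨ u22 = u22
u18 ∧ u12 = u7
u22 ∧ u7 = u7
u22 ∧ u16 = u18
u5 ∨ u12 = u10
u18 ∨ u10 = u10
u7 ∨ u10 = u10

u10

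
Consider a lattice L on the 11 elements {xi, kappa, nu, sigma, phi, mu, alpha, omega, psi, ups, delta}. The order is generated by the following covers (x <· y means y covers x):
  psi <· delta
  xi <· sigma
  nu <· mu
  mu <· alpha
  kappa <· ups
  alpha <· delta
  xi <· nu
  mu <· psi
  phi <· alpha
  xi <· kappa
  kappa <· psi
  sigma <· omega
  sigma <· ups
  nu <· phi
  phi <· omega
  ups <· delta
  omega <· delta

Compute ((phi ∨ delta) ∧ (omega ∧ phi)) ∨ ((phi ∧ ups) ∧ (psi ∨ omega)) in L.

phi

phi ∨ delta = delta
omega ∧ phi = phi
delta ∧ phi = phi
phi ∧ ups = xi
psi ∨ omega = delta
xi ∧ delta = xi
phi ∨ xi = phi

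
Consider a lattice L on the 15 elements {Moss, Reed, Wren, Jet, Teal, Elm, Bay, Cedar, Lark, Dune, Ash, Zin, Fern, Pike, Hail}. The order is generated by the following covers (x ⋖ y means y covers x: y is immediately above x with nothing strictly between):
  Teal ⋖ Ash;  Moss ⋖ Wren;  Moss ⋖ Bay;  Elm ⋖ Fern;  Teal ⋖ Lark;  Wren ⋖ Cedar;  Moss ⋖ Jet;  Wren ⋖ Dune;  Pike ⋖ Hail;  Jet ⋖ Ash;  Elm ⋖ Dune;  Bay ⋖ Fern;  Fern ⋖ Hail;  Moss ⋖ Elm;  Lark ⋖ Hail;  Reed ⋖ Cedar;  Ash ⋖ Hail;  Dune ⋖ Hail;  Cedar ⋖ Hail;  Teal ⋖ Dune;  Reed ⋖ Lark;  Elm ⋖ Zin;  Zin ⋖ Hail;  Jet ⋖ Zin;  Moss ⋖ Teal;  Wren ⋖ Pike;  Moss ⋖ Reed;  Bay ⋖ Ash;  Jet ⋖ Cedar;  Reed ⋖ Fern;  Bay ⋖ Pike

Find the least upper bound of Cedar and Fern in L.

Hail

Common upper bounds of {Cedar, Fern}: Hail.
The least among these is Hail.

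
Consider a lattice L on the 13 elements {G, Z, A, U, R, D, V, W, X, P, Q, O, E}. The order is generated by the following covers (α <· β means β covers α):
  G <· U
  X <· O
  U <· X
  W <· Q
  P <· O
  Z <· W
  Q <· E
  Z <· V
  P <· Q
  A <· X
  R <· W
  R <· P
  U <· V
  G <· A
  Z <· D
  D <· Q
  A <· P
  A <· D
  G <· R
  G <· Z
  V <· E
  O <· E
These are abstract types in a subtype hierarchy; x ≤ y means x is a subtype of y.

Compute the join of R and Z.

W

Common upper bounds of {R, Z}: E, Q, W.
The least among these is W.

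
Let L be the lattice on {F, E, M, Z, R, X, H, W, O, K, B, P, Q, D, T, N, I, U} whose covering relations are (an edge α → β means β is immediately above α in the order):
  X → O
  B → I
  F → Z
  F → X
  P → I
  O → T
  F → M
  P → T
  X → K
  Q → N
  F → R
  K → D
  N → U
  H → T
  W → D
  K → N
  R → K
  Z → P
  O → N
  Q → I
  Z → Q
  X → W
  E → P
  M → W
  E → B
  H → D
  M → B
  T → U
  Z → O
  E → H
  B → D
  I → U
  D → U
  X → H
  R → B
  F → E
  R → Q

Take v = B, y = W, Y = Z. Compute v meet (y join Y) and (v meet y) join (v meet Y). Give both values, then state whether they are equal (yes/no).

y join Y = U, so v meet (y join Y) = B meet U = B.
v meet y = M and v meet Y = F, so (v meet y) join (v meet Y) = M join F = M.
Equal: no.

B; M; no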